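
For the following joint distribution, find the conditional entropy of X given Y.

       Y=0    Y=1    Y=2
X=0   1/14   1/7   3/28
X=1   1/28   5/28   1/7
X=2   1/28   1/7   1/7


H(X|Y) = Σ_y p(y) H(X|Y=y)
  p(Y=0) = 1/7, H(X|Y=0) = 1.5000
  p(Y=1) = 13/28, H(X|Y=1) = 1.5766
  p(Y=2) = 11/28, H(X|Y=2) = 1.5726
H(X|Y) = 0.1429×1.5000 + 0.4643×1.5766 + 0.3929×1.5726 = 1.5641 bits


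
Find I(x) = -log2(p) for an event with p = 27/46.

Information content I(x) = -log₂(p(x))
I = -log₂(27/46) = -log₂(0.5870)
I = 0.7687 bits


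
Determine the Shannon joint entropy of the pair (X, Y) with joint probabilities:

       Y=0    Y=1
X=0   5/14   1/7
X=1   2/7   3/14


H(X,Y) = -Σ p(x,y) log₂ p(x,y)
  p(0,0)=5/14: -0.3571 × log₂(0.3571) = 0.5305
  p(0,1)=1/7: -0.1429 × log₂(0.1429) = 0.4011
  p(1,0)=2/7: -0.2857 × log₂(0.2857) = 0.5164
  p(1,1)=3/14: -0.2143 × log₂(0.2143) = 0.4762
H(X,Y) = 1.9242 bits


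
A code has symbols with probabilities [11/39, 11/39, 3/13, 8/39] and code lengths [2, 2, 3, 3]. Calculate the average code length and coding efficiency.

Average length L = Σ p_i × l_i = 2.4359 bits
Entropy H = 1.9870 bits
Efficiency η = H/L × 100% = 81.57%


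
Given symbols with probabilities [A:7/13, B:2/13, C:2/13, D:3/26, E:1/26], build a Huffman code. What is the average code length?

Huffman tree construction:
Combine smallest probabilities repeatedly
Resulting codes:
  A: 1 (length 1)
  B: 010 (length 3)
  C: 011 (length 3)
  D: 001 (length 3)
  E: 000 (length 3)
Average length = Σ p(s) × length(s) = 1.9231 bits


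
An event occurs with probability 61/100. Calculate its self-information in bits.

Information content I(x) = -log₂(p(x))
I = -log₂(61/100) = -log₂(0.6100)
I = 0.7131 bits


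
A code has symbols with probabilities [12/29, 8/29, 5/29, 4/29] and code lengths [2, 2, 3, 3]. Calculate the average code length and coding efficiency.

Average length L = Σ p_i × l_i = 2.3103 bits
Entropy H = 1.8708 bits
Efficiency η = H/L × 100% = 80.97%


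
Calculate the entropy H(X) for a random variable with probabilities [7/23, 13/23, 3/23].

H(X) = -Σ p(x) log₂ p(x)
  -7/23 × log₂(7/23) = 0.5223
  -13/23 × log₂(13/23) = 0.4652
  -3/23 × log₂(3/23) = 0.3833
H(X) = 1.3709 bits


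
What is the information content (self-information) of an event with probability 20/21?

Information content I(x) = -log₂(p(x))
I = -log₂(20/21) = -log₂(0.9524)
I = 0.0704 bits


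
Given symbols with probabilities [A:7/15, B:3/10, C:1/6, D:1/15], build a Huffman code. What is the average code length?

Huffman tree construction:
Combine smallest probabilities repeatedly
Resulting codes:
  A: 0 (length 1)
  B: 11 (length 2)
  C: 101 (length 3)
  D: 100 (length 3)
Average length = Σ p(s) × length(s) = 1.7667 bits


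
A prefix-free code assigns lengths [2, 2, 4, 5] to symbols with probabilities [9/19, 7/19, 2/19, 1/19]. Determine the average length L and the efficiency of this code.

Average length L = Σ p_i × l_i = 2.3684 bits
Entropy H = 1.6068 bits
Efficiency η = H/L × 100% = 67.84%


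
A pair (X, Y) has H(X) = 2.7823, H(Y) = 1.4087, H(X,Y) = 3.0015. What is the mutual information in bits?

I(X;Y) = H(X) + H(Y) - H(X,Y)
I(X;Y) = 2.7823 + 1.4087 - 3.0015 = 1.1895 bits


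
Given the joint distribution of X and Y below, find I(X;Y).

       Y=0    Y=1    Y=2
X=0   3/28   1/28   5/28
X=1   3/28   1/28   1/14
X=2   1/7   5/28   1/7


H(X) = 1.5165, H(Y) = 1.5601, H(X,Y) = 2.9956
I(X;Y) = H(X) + H(Y) - H(X,Y) = 0.0809 bits


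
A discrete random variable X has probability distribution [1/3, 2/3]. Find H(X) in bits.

H(X) = -Σ p(x) log₂ p(x)
  -1/3 × log₂(1/3) = 0.5283
  -2/3 × log₂(2/3) = 0.3900
H(X) = 0.9183 bits


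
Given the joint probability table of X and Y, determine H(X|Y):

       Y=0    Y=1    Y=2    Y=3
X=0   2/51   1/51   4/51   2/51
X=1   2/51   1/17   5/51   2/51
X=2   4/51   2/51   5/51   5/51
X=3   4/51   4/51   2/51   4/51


H(X|Y) = Σ_y p(y) H(X|Y=y)
  p(Y=0) = 4/17, H(X|Y=0) = 1.9183
  p(Y=1) = 10/51, H(X|Y=1) = 1.8464
  p(Y=2) = 16/51, H(X|Y=2) = 1.9238
  p(Y=3) = 13/51, H(X|Y=3) = 1.8843
H(X|Y) = 0.2353×1.9183 + 0.1961×1.8464 + 0.3137×1.9238 + 0.2549×1.8843 = 1.8973 bits


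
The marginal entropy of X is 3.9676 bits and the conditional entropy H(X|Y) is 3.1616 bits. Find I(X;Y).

I(X;Y) = H(X) - H(X|Y)
I(X;Y) = 3.9676 - 3.1616 = 0.806 bits


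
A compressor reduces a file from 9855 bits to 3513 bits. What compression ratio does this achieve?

Compression ratio = Original / Compressed
= 9855 / 3513 = 2.81:1


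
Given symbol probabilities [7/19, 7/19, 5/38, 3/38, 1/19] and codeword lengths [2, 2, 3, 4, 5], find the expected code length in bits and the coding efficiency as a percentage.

Average length L = Σ p_i × l_i = 2.4474 bits
Entropy H = 1.9592 bits
Efficiency η = H/L × 100% = 80.05%


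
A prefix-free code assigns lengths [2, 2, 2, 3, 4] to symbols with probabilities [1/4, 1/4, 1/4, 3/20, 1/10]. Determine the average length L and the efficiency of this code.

Average length L = Σ p_i × l_i = 2.3500 bits
Entropy H = 2.2427 bits
Efficiency η = H/L × 100% = 95.44%


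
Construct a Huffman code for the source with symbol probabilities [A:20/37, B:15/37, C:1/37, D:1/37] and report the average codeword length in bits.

Huffman tree construction:
Combine smallest probabilities repeatedly
Resulting codes:
  A: 1 (length 1)
  B: 01 (length 2)
  C: 000 (length 3)
  D: 001 (length 3)
Average length = Σ p(s) × length(s) = 1.5135 bits


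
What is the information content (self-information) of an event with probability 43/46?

Information content I(x) = -log₂(p(x))
I = -log₂(43/46) = -log₂(0.9348)
I = 0.0973 bits


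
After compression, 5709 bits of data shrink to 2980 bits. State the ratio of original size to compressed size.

Compression ratio = Original / Compressed
= 5709 / 2980 = 1.92:1


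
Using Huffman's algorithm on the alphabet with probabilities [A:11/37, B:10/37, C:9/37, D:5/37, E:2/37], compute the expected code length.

Huffman tree construction:
Combine smallest probabilities repeatedly
Resulting codes:
  A: 11 (length 2)
  B: 10 (length 2)
  C: 01 (length 2)
  D: 001 (length 3)
  E: 000 (length 3)
Average length = Σ p(s) × length(s) = 2.1892 bits


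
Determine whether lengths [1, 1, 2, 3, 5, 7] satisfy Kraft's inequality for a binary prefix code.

Kraft inequality: Σ 2^(-l_i) ≤ 1 for prefix-free code
Calculating: 2^(-1) + 2^(-1) + 2^(-2) + 2^(-3) + 2^(-5) + 2^(-7)
= 0.5 + 0.5 + 0.25 + 0.125 + 0.03125 + 0.0078125
= 1.4141
Since 1.4141 > 1, prefix-free code does not exist


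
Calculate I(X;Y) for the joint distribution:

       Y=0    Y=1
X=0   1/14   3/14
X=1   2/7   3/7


H(X) = 0.8631, H(Y) = 0.9403, H(X,Y) = 1.7885
I(X;Y) = H(X) + H(Y) - H(X,Y) = 0.0150 bits


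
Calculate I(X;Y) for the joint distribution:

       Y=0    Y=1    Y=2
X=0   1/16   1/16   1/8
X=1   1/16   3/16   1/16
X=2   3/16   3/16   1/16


H(X) = 1.5462, H(Y) = 1.5462, H(X,Y) = 2.9835
I(X;Y) = H(X) + H(Y) - H(X,Y) = 0.1089 bits


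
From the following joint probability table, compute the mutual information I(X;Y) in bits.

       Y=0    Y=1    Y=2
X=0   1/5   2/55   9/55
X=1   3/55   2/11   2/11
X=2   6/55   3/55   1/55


H(X) = 1.5019, H(Y) = 1.5726, H(X,Y) = 2.8715
I(X;Y) = H(X) + H(Y) - H(X,Y) = 0.2030 bits


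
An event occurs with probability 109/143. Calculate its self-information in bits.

Information content I(x) = -log₂(p(x))
I = -log₂(109/143) = -log₂(0.7622)
I = 0.3917 bits


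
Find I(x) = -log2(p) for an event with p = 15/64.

Information content I(x) = -log₂(p(x))
I = -log₂(15/64) = -log₂(0.2344)
I = 2.0931 bits


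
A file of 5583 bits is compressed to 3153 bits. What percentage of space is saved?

Space savings = (1 - Compressed/Original) × 100%
= (1 - 3153/5583) × 100%
= 43.52%


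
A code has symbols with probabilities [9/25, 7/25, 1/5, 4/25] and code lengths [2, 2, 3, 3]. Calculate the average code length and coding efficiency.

Average length L = Σ p_i × l_i = 2.3600 bits
Entropy H = 1.9322 bits
Efficiency η = H/L × 100% = 81.87%


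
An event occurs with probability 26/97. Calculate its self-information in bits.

Information content I(x) = -log₂(p(x))
I = -log₂(26/97) = -log₂(0.2680)
I = 1.8995 bits


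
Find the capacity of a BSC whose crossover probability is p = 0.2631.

For BSC with error probability p:
C = 1 - H(p) where H(p) is binary entropy
H(0.2631) = -0.2631 × log₂(0.2631) - 0.7369 × log₂(0.7369)
H(p) = 0.8314
C = 1 - 0.8314 = 0.1686 bits/use


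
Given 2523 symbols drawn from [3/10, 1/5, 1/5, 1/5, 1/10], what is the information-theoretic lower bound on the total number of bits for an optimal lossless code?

Entropy H = 2.2464 bits/symbol
Minimum bits = H × n = 2.2464 × 2523
= 5667.77 bits


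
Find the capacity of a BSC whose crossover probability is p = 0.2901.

For BSC with error probability p:
C = 1 - H(p) where H(p) is binary entropy
H(0.2901) = -0.2901 × log₂(0.2901) - 0.7099 × log₂(0.7099)
H(p) = 0.8689
C = 1 - 0.8689 = 0.1311 bits/use


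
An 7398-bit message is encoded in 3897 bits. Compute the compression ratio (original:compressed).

Compression ratio = Original / Compressed
= 7398 / 3897 = 1.90:1


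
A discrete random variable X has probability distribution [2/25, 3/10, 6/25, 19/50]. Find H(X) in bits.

H(X) = -Σ p(x) log₂ p(x)
  -2/25 × log₂(2/25) = 0.2915
  -3/10 × log₂(3/10) = 0.5211
  -6/25 × log₂(6/25) = 0.4941
  -19/50 × log₂(19/50) = 0.5305
H(X) = 1.8372 bits


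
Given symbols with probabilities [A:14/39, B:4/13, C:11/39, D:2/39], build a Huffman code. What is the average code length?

Huffman tree construction:
Combine smallest probabilities repeatedly
Resulting codes:
  A: 0 (length 1)
  B: 10 (length 2)
  C: 111 (length 3)
  D: 110 (length 3)
Average length = Σ p(s) × length(s) = 1.9744 bits


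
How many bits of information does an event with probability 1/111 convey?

Information content I(x) = -log₂(p(x))
I = -log₂(1/111) = -log₂(0.0090)
I = 6.7944 bits


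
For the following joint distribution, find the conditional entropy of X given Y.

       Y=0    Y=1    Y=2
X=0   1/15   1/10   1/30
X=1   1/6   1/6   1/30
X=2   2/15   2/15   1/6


H(X|Y) = Σ_y p(y) H(X|Y=y)
  p(Y=0) = 11/30, H(X|Y=0) = 1.4949
  p(Y=1) = 2/5, H(X|Y=1) = 1.5546
  p(Y=2) = 7/30, H(X|Y=2) = 1.1488
H(X|Y) = 0.3667×1.4949 + 0.4000×1.5546 + 0.2333×1.1488 = 1.4380 bits


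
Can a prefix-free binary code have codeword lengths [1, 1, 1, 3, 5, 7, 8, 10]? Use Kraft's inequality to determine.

Kraft inequality: Σ 2^(-l_i) ≤ 1 for prefix-free code
Calculating: 2^(-1) + 2^(-1) + 2^(-1) + 2^(-3) + 2^(-5) + 2^(-7) + 2^(-8) + 2^(-10)
= 0.5 + 0.5 + 0.5 + 0.125 + 0.03125 + 0.0078125 + 0.00390625 + 0.0009765625
= 1.6689
Since 1.6689 > 1, prefix-free code does not exist


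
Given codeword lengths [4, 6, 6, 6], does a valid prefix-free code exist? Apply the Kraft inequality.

Kraft inequality: Σ 2^(-l_i) ≤ 1 for prefix-free code
Calculating: 2^(-4) + 2^(-6) + 2^(-6) + 2^(-6)
= 0.0625 + 0.015625 + 0.015625 + 0.015625
= 0.1094
Since 0.1094 ≤ 1, prefix-free code exists


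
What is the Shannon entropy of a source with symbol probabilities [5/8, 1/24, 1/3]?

H(X) = -Σ p(x) log₂ p(x)
  -5/8 × log₂(5/8) = 0.4238
  -1/24 × log₂(1/24) = 0.1910
  -1/3 × log₂(1/3) = 0.5283
H(X) = 1.1432 bits


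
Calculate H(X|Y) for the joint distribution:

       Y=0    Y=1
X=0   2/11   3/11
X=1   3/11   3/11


H(X|Y) = Σ_y p(y) H(X|Y=y)
  p(Y=0) = 5/11, H(X|Y=0) = 0.9710
  p(Y=1) = 6/11, H(X|Y=1) = 1.0000
H(X|Y) = 0.4545×0.9710 + 0.5455×1.0000 = 0.9868 bits


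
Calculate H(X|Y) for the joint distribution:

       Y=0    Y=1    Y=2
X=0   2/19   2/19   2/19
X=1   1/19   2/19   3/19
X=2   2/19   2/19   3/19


H(X|Y) = Σ_y p(y) H(X|Y=y)
  p(Y=0) = 5/19, H(X|Y=0) = 1.5219
  p(Y=1) = 6/19, H(X|Y=1) = 1.5850
  p(Y=2) = 8/19, H(X|Y=2) = 1.5613
H(X|Y) = 0.2632×1.5219 + 0.3158×1.5850 + 0.4211×1.5613 = 1.5584 bits


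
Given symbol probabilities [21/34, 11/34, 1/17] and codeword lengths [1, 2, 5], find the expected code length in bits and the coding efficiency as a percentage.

Average length L = Σ p_i × l_i = 1.5588 bits
Entropy H = 1.1965 bits
Efficiency η = H/L × 100% = 76.76%


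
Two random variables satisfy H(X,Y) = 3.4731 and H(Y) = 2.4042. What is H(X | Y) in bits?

Chain rule: H(X,Y) = H(X|Y) + H(Y)
H(X|Y) = H(X,Y) - H(Y) = 3.4731 - 2.4042 = 1.0689 bits


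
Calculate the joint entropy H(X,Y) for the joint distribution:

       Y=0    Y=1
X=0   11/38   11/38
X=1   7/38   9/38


H(X,Y) = -Σ p(x,y) log₂ p(x,y)
  p(0,0)=11/38: -0.2895 × log₂(0.2895) = 0.5177
  p(0,1)=11/38: -0.2895 × log₂(0.2895) = 0.5177
  p(1,0)=7/38: -0.1842 × log₂(0.1842) = 0.4496
  p(1,1)=9/38: -0.2368 × log₂(0.2368) = 0.4922
H(X,Y) = 1.9772 bits


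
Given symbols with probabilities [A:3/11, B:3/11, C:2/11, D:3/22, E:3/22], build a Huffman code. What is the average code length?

Huffman tree construction:
Combine smallest probabilities repeatedly
Resulting codes:
  A: 01 (length 2)
  B: 10 (length 2)
  C: 00 (length 2)
  D: 110 (length 3)
  E: 111 (length 3)
Average length = Σ p(s) × length(s) = 2.2727 bits


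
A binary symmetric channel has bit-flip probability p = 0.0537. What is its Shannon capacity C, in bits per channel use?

For BSC with error probability p:
C = 1 - H(p) where H(p) is binary entropy
H(0.0537) = -0.0537 × log₂(0.0537) - 0.9463 × log₂(0.9463)
H(p) = 0.3019
C = 1 - 0.3019 = 0.6981 bits/use


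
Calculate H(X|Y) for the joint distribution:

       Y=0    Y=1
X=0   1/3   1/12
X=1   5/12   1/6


H(X|Y) = Σ_y p(y) H(X|Y=y)
  p(Y=0) = 3/4, H(X|Y=0) = 0.9911
  p(Y=1) = 1/4, H(X|Y=1) = 0.9183
H(X|Y) = 0.7500×0.9911 + 0.2500×0.9183 = 0.9729 bits


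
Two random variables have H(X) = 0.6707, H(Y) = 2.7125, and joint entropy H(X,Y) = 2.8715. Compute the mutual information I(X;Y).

I(X;Y) = H(X) + H(Y) - H(X,Y)
I(X;Y) = 0.6707 + 2.7125 - 2.8715 = 0.5117 bits


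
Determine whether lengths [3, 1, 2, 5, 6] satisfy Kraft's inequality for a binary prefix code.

Kraft inequality: Σ 2^(-l_i) ≤ 1 for prefix-free code
Calculating: 2^(-3) + 2^(-1) + 2^(-2) + 2^(-5) + 2^(-6)
= 0.125 + 0.5 + 0.25 + 0.03125 + 0.015625
= 0.9219
Since 0.9219 ≤ 1, prefix-free code exists


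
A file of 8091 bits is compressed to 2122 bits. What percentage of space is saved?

Space savings = (1 - Compressed/Original) × 100%
= (1 - 2122/8091) × 100%
= 73.77%


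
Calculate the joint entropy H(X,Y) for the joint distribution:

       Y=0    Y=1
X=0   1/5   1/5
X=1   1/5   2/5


H(X,Y) = -Σ p(x,y) log₂ p(x,y)
  p(0,0)=1/5: -0.2000 × log₂(0.2000) = 0.4644
  p(0,1)=1/5: -0.2000 × log₂(0.2000) = 0.4644
  p(1,0)=1/5: -0.2000 × log₂(0.2000) = 0.4644
  p(1,1)=2/5: -0.4000 × log₂(0.4000) = 0.5288
H(X,Y) = 1.9219 bits


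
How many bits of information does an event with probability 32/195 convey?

Information content I(x) = -log₂(p(x))
I = -log₂(32/195) = -log₂(0.1641)
I = 2.6073 bits


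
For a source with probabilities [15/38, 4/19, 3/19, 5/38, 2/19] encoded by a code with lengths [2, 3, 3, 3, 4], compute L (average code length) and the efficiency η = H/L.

Average length L = Σ p_i × l_i = 2.7105 bits
Entropy H = 2.1500 bits
Efficiency η = H/L × 100% = 79.32%


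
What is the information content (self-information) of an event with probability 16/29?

Information content I(x) = -log₂(p(x))
I = -log₂(16/29) = -log₂(0.5517)
I = 0.8580 bits


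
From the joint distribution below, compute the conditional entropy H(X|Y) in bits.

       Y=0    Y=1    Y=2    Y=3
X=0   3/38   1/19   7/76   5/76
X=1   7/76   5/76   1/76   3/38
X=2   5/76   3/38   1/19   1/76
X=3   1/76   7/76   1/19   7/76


H(X|Y) = Σ_y p(y) H(X|Y=y)
  p(Y=0) = 1/4, H(X|Y=0) = 1.7863
  p(Y=1) = 11/38, H(X|Y=1) = 1.9698
  p(Y=2) = 4/19, H(X|Y=2) = 1.7718
  p(Y=3) = 1/4, H(X|Y=3) = 1.7863
H(X|Y) = 0.2500×1.7863 + 0.2895×1.9698 + 0.2105×1.7718 + 0.2500×1.7863 = 1.8364 bits


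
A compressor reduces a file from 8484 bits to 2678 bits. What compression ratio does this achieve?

Compression ratio = Original / Compressed
= 8484 / 2678 = 3.17:1


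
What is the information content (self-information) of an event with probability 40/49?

Information content I(x) = -log₂(p(x))
I = -log₂(40/49) = -log₂(0.8163)
I = 0.2928 bits


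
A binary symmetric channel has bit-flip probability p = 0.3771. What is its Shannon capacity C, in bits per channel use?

For BSC with error probability p:
C = 1 - H(p) where H(p) is binary entropy
H(0.3771) = -0.3771 × log₂(0.3771) - 0.6229 × log₂(0.6229)
H(p) = 0.9560
C = 1 - 0.9560 = 0.0440 bits/use


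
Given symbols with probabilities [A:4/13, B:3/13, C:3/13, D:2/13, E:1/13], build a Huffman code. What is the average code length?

Huffman tree construction:
Combine smallest probabilities repeatedly
Resulting codes:
  A: 11 (length 2)
  B: 00 (length 2)
  C: 01 (length 2)
  D: 101 (length 3)
  E: 100 (length 3)
Average length = Σ p(s) × length(s) = 2.2308 bits


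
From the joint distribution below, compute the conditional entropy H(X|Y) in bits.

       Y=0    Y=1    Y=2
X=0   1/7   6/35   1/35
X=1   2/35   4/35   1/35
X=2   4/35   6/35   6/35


H(X|Y) = Σ_y p(y) H(X|Y=y)
  p(Y=0) = 11/35, H(X|Y=0) = 1.4949
  p(Y=1) = 16/35, H(X|Y=1) = 1.5613
  p(Y=2) = 8/35, H(X|Y=2) = 1.0613
H(X|Y) = 0.3143×1.4949 + 0.4571×1.5613 + 0.2286×1.0613 = 1.4261 bits


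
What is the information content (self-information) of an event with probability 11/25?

Information content I(x) = -log₂(p(x))
I = -log₂(11/25) = -log₂(0.4400)
I = 1.1844 bits


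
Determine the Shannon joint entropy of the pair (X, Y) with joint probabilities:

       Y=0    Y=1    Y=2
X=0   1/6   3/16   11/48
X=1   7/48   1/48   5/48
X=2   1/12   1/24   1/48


H(X,Y) = -Σ p(x,y) log₂ p(x,y)
  p(0,0)=1/6: -0.1667 × log₂(0.1667) = 0.4308
  p(0,1)=3/16: -0.1875 × log₂(0.1875) = 0.4528
  p(0,2)=11/48: -0.2292 × log₂(0.2292) = 0.4871
  p(1,0)=7/48: -0.1458 × log₂(0.1458) = 0.4051
  p(1,1)=1/48: -0.0208 × log₂(0.0208) = 0.1164
  p(1,2)=5/48: -0.1042 × log₂(0.1042) = 0.3399
  p(2,0)=1/12: -0.0833 × log₂(0.0833) = 0.2987
  p(2,1)=1/24: -0.0417 × log₂(0.0417) = 0.1910
  p(2,2)=1/48: -0.0208 × log₂(0.0208) = 0.1164
H(X,Y) = 2.8382 bits


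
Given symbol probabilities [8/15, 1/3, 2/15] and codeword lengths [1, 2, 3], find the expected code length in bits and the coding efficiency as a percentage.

Average length L = Σ p_i × l_i = 1.6000 bits
Entropy H = 1.3996 bits
Efficiency η = H/L × 100% = 87.47%


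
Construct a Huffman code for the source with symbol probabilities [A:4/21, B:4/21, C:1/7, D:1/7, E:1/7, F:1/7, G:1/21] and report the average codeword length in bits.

Huffman tree construction:
Combine smallest probabilities repeatedly
Resulting codes:
  A: 111 (length 3)
  B: 00 (length 2)
  C: 011 (length 3)
  D: 100 (length 3)
  E: 101 (length 3)
  F: 110 (length 3)
  G: 010 (length 3)
Average length = Σ p(s) × length(s) = 2.8095 bits


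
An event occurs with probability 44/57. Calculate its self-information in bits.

Information content I(x) = -log₂(p(x))
I = -log₂(44/57) = -log₂(0.7719)
I = 0.3735 bits


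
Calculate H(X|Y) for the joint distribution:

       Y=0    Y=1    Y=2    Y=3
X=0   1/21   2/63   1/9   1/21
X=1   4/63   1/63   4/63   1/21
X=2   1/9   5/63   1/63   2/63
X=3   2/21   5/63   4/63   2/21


H(X|Y) = Σ_y p(y) H(X|Y=y)
  p(Y=0) = 20/63, H(X|Y=0) = 1.9261
  p(Y=1) = 13/63, H(X|Y=1) = 1.7605
  p(Y=2) = 16/63, H(X|Y=2) = 1.7718
  p(Y=3) = 2/9, H(X|Y=3) = 1.8774
H(X|Y) = 0.3175×1.9261 + 0.2063×1.7605 + 0.2540×1.7718 + 0.2222×1.8774 = 1.8419 bits


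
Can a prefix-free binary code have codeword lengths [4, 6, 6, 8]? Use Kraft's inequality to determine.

Kraft inequality: Σ 2^(-l_i) ≤ 1 for prefix-free code
Calculating: 2^(-4) + 2^(-6) + 2^(-6) + 2^(-8)
= 0.0625 + 0.015625 + 0.015625 + 0.00390625
= 0.0977
Since 0.0977 ≤ 1, prefix-free code exists


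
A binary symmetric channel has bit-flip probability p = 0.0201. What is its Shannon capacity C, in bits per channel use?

For BSC with error probability p:
C = 1 - H(p) where H(p) is binary entropy
H(0.0201) = -0.0201 × log₂(0.0201) - 0.9799 × log₂(0.9799)
H(p) = 0.1420
C = 1 - 0.1420 = 0.8580 bits/use


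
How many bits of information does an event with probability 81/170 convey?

Information content I(x) = -log₂(p(x))
I = -log₂(81/170) = -log₂(0.4765)
I = 1.0695 bits


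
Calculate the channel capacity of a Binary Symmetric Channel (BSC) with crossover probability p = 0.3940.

For BSC with error probability p:
C = 1 - H(p) where H(p) is binary entropy
H(0.3940) = -0.3940 × log₂(0.3940) - 0.6060 × log₂(0.6060)
H(p) = 0.9673
C = 1 - 0.9673 = 0.0327 bits/use


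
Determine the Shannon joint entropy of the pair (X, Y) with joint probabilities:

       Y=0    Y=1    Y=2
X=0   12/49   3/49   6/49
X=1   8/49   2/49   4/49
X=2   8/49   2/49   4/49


H(X,Y) = -Σ p(x,y) log₂ p(x,y)
  p(0,0)=12/49: -0.2449 × log₂(0.2449) = 0.4971
  p(0,1)=3/49: -0.0612 × log₂(0.0612) = 0.2467
  p(0,2)=6/49: -0.1224 × log₂(0.1224) = 0.3710
  p(1,0)=8/49: -0.1633 × log₂(0.1633) = 0.4269
  p(1,1)=2/49: -0.0408 × log₂(0.0408) = 0.1884
  p(1,2)=4/49: -0.0816 × log₂(0.0816) = 0.2951
  p(2,0)=8/49: -0.1633 × log₂(0.1633) = 0.4269
  p(2,1)=2/49: -0.0408 × log₂(0.0408) = 0.1884
  p(2,2)=4/49: -0.0816 × log₂(0.0816) = 0.2951
H(X,Y) = 2.9354 bits


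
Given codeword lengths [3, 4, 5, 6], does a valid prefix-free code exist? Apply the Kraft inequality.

Kraft inequality: Σ 2^(-l_i) ≤ 1 for prefix-free code
Calculating: 2^(-3) + 2^(-4) + 2^(-5) + 2^(-6)
= 0.125 + 0.0625 + 0.03125 + 0.015625
= 0.2344
Since 0.2344 ≤ 1, prefix-free code exists


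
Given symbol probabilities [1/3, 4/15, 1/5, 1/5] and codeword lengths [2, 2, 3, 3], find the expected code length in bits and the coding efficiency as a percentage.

Average length L = Σ p_i × l_i = 2.4000 bits
Entropy H = 1.9656 bits
Efficiency η = H/L × 100% = 81.90%


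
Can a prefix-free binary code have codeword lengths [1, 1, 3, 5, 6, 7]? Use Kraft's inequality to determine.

Kraft inequality: Σ 2^(-l_i) ≤ 1 for prefix-free code
Calculating: 2^(-1) + 2^(-1) + 2^(-3) + 2^(-5) + 2^(-6) + 2^(-7)
= 0.5 + 0.5 + 0.125 + 0.03125 + 0.015625 + 0.0078125
= 1.1797
Since 1.1797 > 1, prefix-free code does not exist


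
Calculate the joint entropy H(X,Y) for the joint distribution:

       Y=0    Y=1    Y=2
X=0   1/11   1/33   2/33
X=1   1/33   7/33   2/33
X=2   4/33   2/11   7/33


H(X,Y) = -Σ p(x,y) log₂ p(x,y)
  p(0,0)=1/11: -0.0909 × log₂(0.0909) = 0.3145
  p(0,1)=1/33: -0.0303 × log₂(0.0303) = 0.1529
  p(0,2)=2/33: -0.0606 × log₂(0.0606) = 0.2451
  p(1,0)=1/33: -0.0303 × log₂(0.0303) = 0.1529
  p(1,1)=7/33: -0.2121 × log₂(0.2121) = 0.4745
  p(1,2)=2/33: -0.0606 × log₂(0.0606) = 0.2451
  p(2,0)=4/33: -0.1212 × log₂(0.1212) = 0.3690
  p(2,1)=2/11: -0.1818 × log₂(0.1818) = 0.4472
  p(2,2)=7/33: -0.2121 × log₂(0.2121) = 0.4745
H(X,Y) = 2.8757 bits


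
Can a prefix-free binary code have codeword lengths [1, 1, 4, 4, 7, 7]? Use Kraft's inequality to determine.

Kraft inequality: Σ 2^(-l_i) ≤ 1 for prefix-free code
Calculating: 2^(-1) + 2^(-1) + 2^(-4) + 2^(-4) + 2^(-7) + 2^(-7)
= 0.5 + 0.5 + 0.0625 + 0.0625 + 0.0078125 + 0.0078125
= 1.1406
Since 1.1406 > 1, prefix-free code does not exist


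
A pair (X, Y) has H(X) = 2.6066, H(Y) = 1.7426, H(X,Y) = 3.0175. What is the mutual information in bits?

I(X;Y) = H(X) + H(Y) - H(X,Y)
I(X;Y) = 2.6066 + 1.7426 - 3.0175 = 1.3317 bits


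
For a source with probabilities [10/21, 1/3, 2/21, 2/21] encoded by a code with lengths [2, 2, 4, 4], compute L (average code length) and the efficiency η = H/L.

Average length L = Σ p_i × l_i = 2.3810 bits
Entropy H = 1.6842 bits
Efficiency η = H/L × 100% = 70.74%


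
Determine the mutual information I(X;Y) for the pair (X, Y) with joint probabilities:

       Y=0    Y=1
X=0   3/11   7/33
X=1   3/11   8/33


H(X) = 0.9993, H(Y) = 0.9940, H(X,Y) = 1.9926
I(X;Y) = H(X) + H(Y) - H(X,Y) = 0.0008 bits


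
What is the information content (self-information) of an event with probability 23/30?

Information content I(x) = -log₂(p(x))
I = -log₂(23/30) = -log₂(0.7667)
I = 0.3833 bits


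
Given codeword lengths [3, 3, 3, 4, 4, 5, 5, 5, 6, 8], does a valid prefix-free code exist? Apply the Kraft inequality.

Kraft inequality: Σ 2^(-l_i) ≤ 1 for prefix-free code
Calculating: 2^(-3) + 2^(-3) + 2^(-3) + 2^(-4) + 2^(-4) + 2^(-5) + 2^(-5) + 2^(-5) + 2^(-6) + 2^(-8)
= 0.125 + 0.125 + 0.125 + 0.0625 + 0.0625 + 0.03125 + 0.03125 + 0.03125 + 0.015625 + 0.00390625
= 0.6133
Since 0.6133 ≤ 1, prefix-free code exists


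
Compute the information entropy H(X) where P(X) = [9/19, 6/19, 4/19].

H(X) = -Σ p(x) log₂ p(x)
  -9/19 × log₂(9/19) = 0.5106
  -6/19 × log₂(6/19) = 0.5251
  -4/19 × log₂(4/19) = 0.4732
H(X) = 1.5090 bits


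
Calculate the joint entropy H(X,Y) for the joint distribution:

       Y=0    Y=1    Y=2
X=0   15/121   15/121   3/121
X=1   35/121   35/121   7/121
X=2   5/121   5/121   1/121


H(X,Y) = -Σ p(x,y) log₂ p(x,y)
  p(0,0)=15/121: -0.1240 × log₂(0.1240) = 0.3734
  p(0,1)=15/121: -0.1240 × log₂(0.1240) = 0.3734
  p(0,2)=3/121: -0.0248 × log₂(0.0248) = 0.1322
  p(1,0)=35/121: -0.2893 × log₂(0.2893) = 0.5176
  p(1,1)=35/121: -0.2893 × log₂(0.2893) = 0.5176
  p(1,2)=7/121: -0.0579 × log₂(0.0579) = 0.2379
  p(2,0)=5/121: -0.0413 × log₂(0.0413) = 0.1900
  p(2,1)=5/121: -0.0413 × log₂(0.0413) = 0.1900
  p(2,2)=1/121: -0.0083 × log₂(0.0083) = 0.0572
H(X,Y) = 2.5893 bits


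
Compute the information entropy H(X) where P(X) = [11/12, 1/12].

H(X) = -Σ p(x) log₂ p(x)
  -11/12 × log₂(11/12) = 0.1151
  -1/12 × log₂(1/12) = 0.2987
H(X) = 0.4138 bits


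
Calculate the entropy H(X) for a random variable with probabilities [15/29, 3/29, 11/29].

H(X) = -Σ p(x) log₂ p(x)
  -15/29 × log₂(15/29) = 0.4919
  -3/29 × log₂(3/29) = 0.3386
  -11/29 × log₂(11/29) = 0.5305
H(X) = 1.3610 bits


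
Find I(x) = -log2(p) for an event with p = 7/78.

Information content I(x) = -log₂(p(x))
I = -log₂(7/78) = -log₂(0.0897)
I = 3.4780 bits


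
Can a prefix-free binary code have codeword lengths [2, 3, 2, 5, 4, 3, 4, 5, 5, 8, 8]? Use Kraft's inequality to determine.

Kraft inequality: Σ 2^(-l_i) ≤ 1 for prefix-free code
Calculating: 2^(-2) + 2^(-3) + 2^(-2) + 2^(-5) + 2^(-4) + 2^(-3) + 2^(-4) + 2^(-5) + 2^(-5) + 2^(-8) + 2^(-8)
= 0.25 + 0.125 + 0.25 + 0.03125 + 0.0625 + 0.125 + 0.0625 + 0.03125 + 0.03125 + 0.00390625 + 0.00390625
= 0.9766
Since 0.9766 ≤ 1, prefix-free code exists


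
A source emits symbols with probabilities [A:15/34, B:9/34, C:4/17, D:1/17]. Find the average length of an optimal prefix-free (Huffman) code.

Huffman tree construction:
Combine smallest probabilities repeatedly
Resulting codes:
  A: 0 (length 1)
  B: 10 (length 2)
  C: 111 (length 3)
  D: 110 (length 3)
Average length = Σ p(s) × length(s) = 1.8529 bits


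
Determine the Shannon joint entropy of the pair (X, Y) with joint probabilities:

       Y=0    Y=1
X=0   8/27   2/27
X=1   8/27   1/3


H(X,Y) = -Σ p(x,y) log₂ p(x,y)
  p(0,0)=8/27: -0.2963 × log₂(0.2963) = 0.5200
  p(0,1)=2/27: -0.0741 × log₂(0.0741) = 0.2781
  p(1,0)=8/27: -0.2963 × log₂(0.2963) = 0.5200
  p(1,1)=1/3: -0.3333 × log₂(0.3333) = 0.5283
H(X,Y) = 1.8464 bits


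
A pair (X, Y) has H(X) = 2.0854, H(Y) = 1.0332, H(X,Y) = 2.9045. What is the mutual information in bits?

I(X;Y) = H(X) + H(Y) - H(X,Y)
I(X;Y) = 2.0854 + 1.0332 - 2.9045 = 0.2141 bits


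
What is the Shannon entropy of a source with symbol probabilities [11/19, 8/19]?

H(X) = -Σ p(x) log₂ p(x)
  -11/19 × log₂(11/19) = 0.4565
  -8/19 × log₂(8/19) = 0.5254
H(X) = 0.9819 bits


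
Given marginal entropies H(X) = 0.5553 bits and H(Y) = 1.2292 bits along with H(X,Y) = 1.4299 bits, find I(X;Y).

I(X;Y) = H(X) + H(Y) - H(X,Y)
I(X;Y) = 0.5553 + 1.2292 - 1.4299 = 0.3546 bits


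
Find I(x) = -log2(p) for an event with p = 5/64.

Information content I(x) = -log₂(p(x))
I = -log₂(5/64) = -log₂(0.0781)
I = 3.6781 bits


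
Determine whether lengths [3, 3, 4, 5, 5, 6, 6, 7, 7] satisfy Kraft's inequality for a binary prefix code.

Kraft inequality: Σ 2^(-l_i) ≤ 1 for prefix-free code
Calculating: 2^(-3) + 2^(-3) + 2^(-4) + 2^(-5) + 2^(-5) + 2^(-6) + 2^(-6) + 2^(-7) + 2^(-7)
= 0.125 + 0.125 + 0.0625 + 0.03125 + 0.03125 + 0.015625 + 0.015625 + 0.0078125 + 0.0078125
= 0.4219
Since 0.4219 ≤ 1, prefix-free code exists


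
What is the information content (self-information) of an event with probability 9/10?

Information content I(x) = -log₂(p(x))
I = -log₂(9/10) = -log₂(0.9000)
I = 0.1520 bits


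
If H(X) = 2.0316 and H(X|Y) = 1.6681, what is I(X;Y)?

I(X;Y) = H(X) - H(X|Y)
I(X;Y) = 2.0316 - 1.6681 = 0.3635 bits


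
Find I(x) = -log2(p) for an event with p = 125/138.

Information content I(x) = -log₂(p(x))
I = -log₂(125/138) = -log₂(0.9058)
I = 0.1427 bits


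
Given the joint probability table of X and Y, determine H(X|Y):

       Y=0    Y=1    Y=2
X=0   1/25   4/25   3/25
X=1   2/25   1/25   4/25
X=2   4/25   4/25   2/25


H(X|Y) = Σ_y p(y) H(X|Y=y)
  p(Y=0) = 7/25, H(X|Y=0) = 1.3788
  p(Y=1) = 9/25, H(X|Y=1) = 1.3921
  p(Y=2) = 9/25, H(X|Y=2) = 1.5305
H(X|Y) = 0.2800×1.3788 + 0.3600×1.3921 + 0.3600×1.5305 = 1.4382 bits


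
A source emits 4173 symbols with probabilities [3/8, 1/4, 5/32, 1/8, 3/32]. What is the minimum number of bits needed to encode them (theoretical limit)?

Entropy H = 2.1442 bits/symbol
Minimum bits = H × n = 2.1442 × 4173
= 8947.95 bits


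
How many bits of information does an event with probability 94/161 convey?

Information content I(x) = -log₂(p(x))
I = -log₂(94/161) = -log₂(0.5839)
I = 0.7763 bits


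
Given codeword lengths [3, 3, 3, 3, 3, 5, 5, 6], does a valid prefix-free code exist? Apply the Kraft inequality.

Kraft inequality: Σ 2^(-l_i) ≤ 1 for prefix-free code
Calculating: 2^(-3) + 2^(-3) + 2^(-3) + 2^(-3) + 2^(-3) + 2^(-5) + 2^(-5) + 2^(-6)
= 0.125 + 0.125 + 0.125 + 0.125 + 0.125 + 0.03125 + 0.03125 + 0.015625
= 0.7031
Since 0.7031 ≤ 1, prefix-free code exists


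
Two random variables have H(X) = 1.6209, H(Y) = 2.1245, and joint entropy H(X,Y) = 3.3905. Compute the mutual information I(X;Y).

I(X;Y) = H(X) + H(Y) - H(X,Y)
I(X;Y) = 1.6209 + 2.1245 - 3.3905 = 0.3549 bits


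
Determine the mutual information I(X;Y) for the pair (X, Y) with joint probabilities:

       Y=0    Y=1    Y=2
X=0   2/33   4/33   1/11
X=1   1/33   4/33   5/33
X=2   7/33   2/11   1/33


H(X) = 1.5580, H(Y) = 1.5580, H(X,Y) = 2.9376
I(X;Y) = H(X) + H(Y) - H(X,Y) = 0.1784 bits


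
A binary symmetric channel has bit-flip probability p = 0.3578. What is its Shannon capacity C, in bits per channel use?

For BSC with error probability p:
C = 1 - H(p) where H(p) is binary entropy
H(0.3578) = -0.3578 × log₂(0.3578) - 0.6422 × log₂(0.6422)
H(p) = 0.9408
C = 1 - 0.9408 = 0.0592 bits/use


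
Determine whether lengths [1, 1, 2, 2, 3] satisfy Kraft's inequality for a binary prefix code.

Kraft inequality: Σ 2^(-l_i) ≤ 1 for prefix-free code
Calculating: 2^(-1) + 2^(-1) + 2^(-2) + 2^(-2) + 2^(-3)
= 0.5 + 0.5 + 0.25 + 0.25 + 0.125
= 1.6250
Since 1.6250 > 1, prefix-free code does not exist


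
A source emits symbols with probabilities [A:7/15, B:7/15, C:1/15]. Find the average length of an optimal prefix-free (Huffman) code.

Huffman tree construction:
Combine smallest probabilities repeatedly
Resulting codes:
  A: 11 (length 2)
  B: 0 (length 1)
  C: 10 (length 2)
Average length = Σ p(s) × length(s) = 1.5333 bits


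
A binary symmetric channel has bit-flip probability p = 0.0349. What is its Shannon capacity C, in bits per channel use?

For BSC with error probability p:
C = 1 - H(p) where H(p) is binary entropy
H(0.0349) = -0.0349 × log₂(0.0349) - 0.9651 × log₂(0.9651)
H(p) = 0.2184
C = 1 - 0.2184 = 0.7816 bits/use


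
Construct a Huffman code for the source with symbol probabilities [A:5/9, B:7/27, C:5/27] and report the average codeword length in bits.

Huffman tree construction:
Combine smallest probabilities repeatedly
Resulting codes:
  A: 1 (length 1)
  B: 01 (length 2)
  C: 00 (length 2)
Average length = Σ p(s) × length(s) = 1.4444 bits


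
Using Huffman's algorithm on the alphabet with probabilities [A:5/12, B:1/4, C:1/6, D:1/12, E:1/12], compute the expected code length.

Huffman tree construction:
Combine smallest probabilities repeatedly
Resulting codes:
  A: 0 (length 1)
  B: 10 (length 2)
  C: 110 (length 3)
  D: 1110 (length 4)
  E: 1111 (length 4)
Average length = Σ p(s) × length(s) = 2.0833 bits


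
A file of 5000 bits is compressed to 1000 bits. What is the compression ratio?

Compression ratio = Original / Compressed
= 5000 / 1000 = 5.00:1


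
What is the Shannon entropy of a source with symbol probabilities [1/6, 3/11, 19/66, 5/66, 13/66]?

H(X) = -Σ p(x) log₂ p(x)
  -1/6 × log₂(1/6) = 0.4308
  -3/11 × log₂(3/11) = 0.5112
  -19/66 × log₂(19/66) = 0.5172
  -5/66 × log₂(5/66) = 0.2820
  -13/66 × log₂(13/66) = 0.4617
H(X) = 2.2029 bits


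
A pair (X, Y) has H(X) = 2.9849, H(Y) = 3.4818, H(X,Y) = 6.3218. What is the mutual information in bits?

I(X;Y) = H(X) + H(Y) - H(X,Y)
I(X;Y) = 2.9849 + 3.4818 - 6.3218 = 0.1449 bits


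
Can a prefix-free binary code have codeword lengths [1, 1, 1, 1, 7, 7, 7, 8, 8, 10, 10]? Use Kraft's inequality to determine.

Kraft inequality: Σ 2^(-l_i) ≤ 1 for prefix-free code
Calculating: 2^(-1) + 2^(-1) + 2^(-1) + 2^(-1) + 2^(-7) + 2^(-7) + 2^(-7) + 2^(-8) + 2^(-8) + 2^(-10) + 2^(-10)
= 0.5 + 0.5 + 0.5 + 0.5 + 0.0078125 + 0.0078125 + 0.0078125 + 0.00390625 + 0.00390625 + 0.0009765625 + 0.0009765625
= 2.0332
Since 2.0332 > 1, prefix-free code does not exist


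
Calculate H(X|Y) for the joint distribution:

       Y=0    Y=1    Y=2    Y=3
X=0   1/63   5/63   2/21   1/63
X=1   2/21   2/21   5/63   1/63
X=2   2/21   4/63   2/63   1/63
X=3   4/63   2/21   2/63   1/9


H(X|Y) = Σ_y p(y) H(X|Y=y)
  p(Y=0) = 17/63, H(X|Y=0) = 1.7922
  p(Y=1) = 1/3, H(X|Y=1) = 1.9814
  p(Y=2) = 5/21, H(X|Y=2) = 1.8323
  p(Y=3) = 10/63, H(X|Y=3) = 1.3568
H(X|Y) = 0.2698×1.7922 + 0.3333×1.9814 + 0.2381×1.8323 + 0.1587×1.3568 = 1.7957 bits


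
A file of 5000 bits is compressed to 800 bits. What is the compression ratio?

Compression ratio = Original / Compressed
= 5000 / 800 = 6.25:1


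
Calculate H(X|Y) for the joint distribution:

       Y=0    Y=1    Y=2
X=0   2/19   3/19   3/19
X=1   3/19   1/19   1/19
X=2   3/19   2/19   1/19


H(X|Y) = Σ_y p(y) H(X|Y=y)
  p(Y=0) = 8/19, H(X|Y=0) = 1.5613
  p(Y=1) = 6/19, H(X|Y=1) = 1.4591
  p(Y=2) = 5/19, H(X|Y=2) = 1.3710
H(X|Y) = 0.4211×1.5613 + 0.3158×1.4591 + 0.2632×1.3710 = 1.4789 bits


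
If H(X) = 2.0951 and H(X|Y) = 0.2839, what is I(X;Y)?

I(X;Y) = H(X) - H(X|Y)
I(X;Y) = 2.0951 - 0.2839 = 1.8112 bits


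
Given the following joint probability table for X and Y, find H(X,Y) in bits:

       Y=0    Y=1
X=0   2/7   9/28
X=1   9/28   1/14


H(X,Y) = -Σ p(x,y) log₂ p(x,y)
  p(0,0)=2/7: -0.2857 × log₂(0.2857) = 0.5164
  p(0,1)=9/28: -0.3214 × log₂(0.3214) = 0.5263
  p(1,0)=9/28: -0.3214 × log₂(0.3214) = 0.5263
  p(1,1)=1/14: -0.0714 × log₂(0.0714) = 0.2720
H(X,Y) = 1.8410 bits


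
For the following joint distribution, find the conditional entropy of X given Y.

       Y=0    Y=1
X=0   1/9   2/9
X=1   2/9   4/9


H(X|Y) = Σ_y p(y) H(X|Y=y)
  p(Y=0) = 1/3, H(X|Y=0) = 0.9183
  p(Y=1) = 2/3, H(X|Y=1) = 0.9183
H(X|Y) = 0.3333×0.9183 + 0.6667×0.9183 = 0.9183 bits


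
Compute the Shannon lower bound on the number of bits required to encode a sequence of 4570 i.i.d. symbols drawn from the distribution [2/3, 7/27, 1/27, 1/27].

Entropy H = 1.2471 bits/symbol
Minimum bits = H × n = 1.2471 × 4570
= 5699.27 bits


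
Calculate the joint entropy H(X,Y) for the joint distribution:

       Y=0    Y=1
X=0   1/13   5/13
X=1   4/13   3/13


H(X,Y) = -Σ p(x,y) log₂ p(x,y)
  p(0,0)=1/13: -0.0769 × log₂(0.0769) = 0.2846
  p(0,1)=5/13: -0.3846 × log₂(0.3846) = 0.5302
  p(1,0)=4/13: -0.3077 × log₂(0.3077) = 0.5232
  p(1,1)=3/13: -0.2308 × log₂(0.2308) = 0.4882
H(X,Y) = 1.8262 bits


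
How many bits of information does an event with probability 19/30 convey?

Information content I(x) = -log₂(p(x))
I = -log₂(19/30) = -log₂(0.6333)
I = 0.6590 bits


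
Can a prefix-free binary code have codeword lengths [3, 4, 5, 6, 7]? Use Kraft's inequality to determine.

Kraft inequality: Σ 2^(-l_i) ≤ 1 for prefix-free code
Calculating: 2^(-3) + 2^(-4) + 2^(-5) + 2^(-6) + 2^(-7)
= 0.125 + 0.0625 + 0.03125 + 0.015625 + 0.0078125
= 0.2422
Since 0.2422 ≤ 1, prefix-free code exists


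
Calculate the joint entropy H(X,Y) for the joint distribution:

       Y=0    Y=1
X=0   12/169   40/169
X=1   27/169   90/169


H(X,Y) = -Σ p(x,y) log₂ p(x,y)
  p(0,0)=12/169: -0.0710 × log₂(0.0710) = 0.2710
  p(0,1)=40/169: -0.2367 × log₂(0.2367) = 0.4921
  p(1,0)=27/169: -0.1598 × log₂(0.1598) = 0.4227
  p(1,1)=90/169: -0.5325 × log₂(0.5325) = 0.4841
H(X,Y) = 1.6698 bits


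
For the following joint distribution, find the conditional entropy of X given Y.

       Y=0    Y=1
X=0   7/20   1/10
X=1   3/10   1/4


H(X|Y) = Σ_y p(y) H(X|Y=y)
  p(Y=0) = 13/20, H(X|Y=0) = 0.9957
  p(Y=1) = 7/20, H(X|Y=1) = 0.8631
H(X|Y) = 0.6500×0.9957 + 0.3500×0.8631 = 0.9493 bits


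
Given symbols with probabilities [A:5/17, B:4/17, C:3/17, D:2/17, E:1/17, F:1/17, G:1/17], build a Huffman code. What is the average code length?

Huffman tree construction:
Combine smallest probabilities repeatedly
Resulting codes:
  A: 10 (length 2)
  B: 01 (length 2)
  C: 111 (length 3)
  D: 001 (length 3)
  E: 1100 (length 4)
  F: 1101 (length 4)
  G: 000 (length 3)
Average length = Σ p(s) × length(s) = 2.5882 bits


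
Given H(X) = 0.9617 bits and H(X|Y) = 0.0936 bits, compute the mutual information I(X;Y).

I(X;Y) = H(X) - H(X|Y)
I(X;Y) = 0.9617 - 0.0936 = 0.8681 bits


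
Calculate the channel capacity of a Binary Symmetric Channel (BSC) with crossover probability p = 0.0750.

For BSC with error probability p:
C = 1 - H(p) where H(p) is binary entropy
H(0.0750) = -0.0750 × log₂(0.0750) - 0.9250 × log₂(0.9250)
H(p) = 0.3843
C = 1 - 0.3843 = 0.6157 bits/use


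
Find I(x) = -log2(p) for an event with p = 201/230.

Information content I(x) = -log₂(p(x))
I = -log₂(201/230) = -log₂(0.8739)
I = 0.1944 bits


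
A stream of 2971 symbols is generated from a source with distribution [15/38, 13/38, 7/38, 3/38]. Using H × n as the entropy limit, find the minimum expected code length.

Entropy H = 1.7975 bits/symbol
Minimum bits = H × n = 1.7975 × 2971
= 5340.43 bits


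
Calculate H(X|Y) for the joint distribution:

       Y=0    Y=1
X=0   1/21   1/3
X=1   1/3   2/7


H(X|Y) = Σ_y p(y) H(X|Y=y)
  p(Y=0) = 8/21, H(X|Y=0) = 0.5436
  p(Y=1) = 13/21, H(X|Y=1) = 0.9957
H(X|Y) = 0.3810×0.5436 + 0.6190×0.9957 = 0.8235 bits


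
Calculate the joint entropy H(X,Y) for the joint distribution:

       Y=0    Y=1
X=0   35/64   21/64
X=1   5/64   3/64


H(X,Y) = -Σ p(x,y) log₂ p(x,y)
  p(0,0)=35/64: -0.5469 × log₂(0.5469) = 0.4762
  p(0,1)=21/64: -0.3281 × log₂(0.3281) = 0.5275
  p(1,0)=5/64: -0.0781 × log₂(0.0781) = 0.2873
  p(1,1)=3/64: -0.0469 × log₂(0.0469) = 0.2070
H(X,Y) = 1.4980 bits
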